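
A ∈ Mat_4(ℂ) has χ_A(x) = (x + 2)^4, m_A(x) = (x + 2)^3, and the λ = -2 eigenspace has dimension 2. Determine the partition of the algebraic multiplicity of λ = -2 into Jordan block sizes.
Block sizes for λ = -2: [3, 1]

Step 1 — from the characteristic polynomial, algebraic multiplicity of λ = -2 is 4. From dim ker(A − (-2)·I) = 2, there are exactly 2 Jordan blocks for λ = -2.
Step 2 — from the minimal polynomial, the factor (x + 2)^3 tells us the largest block for λ = -2 has size 3.
Step 3 — with total size 4, 2 blocks, and largest block 3, the block sizes (in nonincreasing order) are [3, 1].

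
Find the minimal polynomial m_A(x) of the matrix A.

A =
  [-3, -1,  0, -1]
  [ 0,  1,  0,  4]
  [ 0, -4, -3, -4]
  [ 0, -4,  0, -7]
x^2 + 6*x + 9

The characteristic polynomial is χ_A(x) = (x + 3)^4, so the eigenvalues are known. The minimal polynomial is
  m_A(x) = Π_λ (x − λ)^{k_λ}
where k_λ is the size of the *largest* Jordan block for λ (equivalently, the smallest k with (A − λI)^k v = 0 for every generalised eigenvector v of λ).

  λ = -3: largest Jordan block has size 2, contributing (x + 3)^2

So m_A(x) = (x + 3)^2 = x^2 + 6*x + 9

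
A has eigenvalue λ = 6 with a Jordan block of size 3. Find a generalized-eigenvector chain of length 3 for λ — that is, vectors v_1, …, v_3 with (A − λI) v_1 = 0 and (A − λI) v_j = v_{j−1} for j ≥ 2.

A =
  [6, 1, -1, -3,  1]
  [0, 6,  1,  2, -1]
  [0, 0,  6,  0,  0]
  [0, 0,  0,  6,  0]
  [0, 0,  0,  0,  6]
A Jordan chain for λ = 6 of length 3:
v_1 = (1, 0, 0, 0, 0)ᵀ
v_2 = (-1, 1, 0, 0, 0)ᵀ
v_3 = (0, 0, 1, 0, 0)ᵀ

Let N = A − (6)·I. We want v_3 with N^3 v_3 = 0 but N^2 v_3 ≠ 0; then v_{j-1} := N · v_j for j = 3, …, 2.

Pick v_3 = (0, 0, 1, 0, 0)ᵀ.
Then v_2 = N · v_3 = (-1, 1, 0, 0, 0)ᵀ.
Then v_1 = N · v_2 = (1, 0, 0, 0, 0)ᵀ.

Sanity check: (A − (6)·I) v_1 = (0, 0, 0, 0, 0)ᵀ = 0. ✓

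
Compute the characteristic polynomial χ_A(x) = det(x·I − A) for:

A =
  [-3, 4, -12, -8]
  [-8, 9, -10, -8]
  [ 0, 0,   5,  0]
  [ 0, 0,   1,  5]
x^4 - 16*x^3 + 90*x^2 - 200*x + 125

Expanding det(x·I − A) (e.g. by cofactor expansion or by noting that A is similar to its Jordan form J, which has the same characteristic polynomial as A) gives
  χ_A(x) = x^4 - 16*x^3 + 90*x^2 - 200*x + 125
which factors as (x - 5)^3*(x - 1). The eigenvalues (with algebraic multiplicities) are λ = 1 with multiplicity 1, λ = 5 with multiplicity 3.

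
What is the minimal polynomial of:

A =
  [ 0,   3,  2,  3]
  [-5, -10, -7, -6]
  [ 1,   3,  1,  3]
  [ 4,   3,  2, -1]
x^3 + 6*x^2 + 9*x + 4

The characteristic polynomial is χ_A(x) = (x + 1)^2*(x + 4)^2, so the eigenvalues are known. The minimal polynomial is
  m_A(x) = Π_λ (x − λ)^{k_λ}
where k_λ is the size of the *largest* Jordan block for λ (equivalently, the smallest k with (A − λI)^k v = 0 for every generalised eigenvector v of λ).

  λ = -4: largest Jordan block has size 1, contributing (x + 4)
  λ = -1: largest Jordan block has size 2, contributing (x + 1)^2

So m_A(x) = (x + 1)^2*(x + 4) = x^3 + 6*x^2 + 9*x + 4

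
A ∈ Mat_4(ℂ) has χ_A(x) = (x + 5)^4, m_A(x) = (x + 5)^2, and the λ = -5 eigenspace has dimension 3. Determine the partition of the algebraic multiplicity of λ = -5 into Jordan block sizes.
Block sizes for λ = -5: [2, 1, 1]

Step 1 — from the characteristic polynomial, algebraic multiplicity of λ = -5 is 4. From dim ker(A − (-5)·I) = 3, there are exactly 3 Jordan blocks for λ = -5.
Step 2 — from the minimal polynomial, the factor (x + 5)^2 tells us the largest block for λ = -5 has size 2.
Step 3 — with total size 4, 3 blocks, and largest block 2, the block sizes (in nonincreasing order) are [2, 1, 1].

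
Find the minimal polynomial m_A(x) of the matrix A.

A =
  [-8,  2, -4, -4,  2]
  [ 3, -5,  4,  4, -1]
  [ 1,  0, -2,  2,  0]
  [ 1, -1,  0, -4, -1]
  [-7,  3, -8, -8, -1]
x^2 + 8*x + 16

The characteristic polynomial is χ_A(x) = (x + 4)^5, so the eigenvalues are known. The minimal polynomial is
  m_A(x) = Π_λ (x − λ)^{k_λ}
where k_λ is the size of the *largest* Jordan block for λ (equivalently, the smallest k with (A − λI)^k v = 0 for every generalised eigenvector v of λ).

  λ = -4: largest Jordan block has size 2, contributing (x + 4)^2

So m_A(x) = (x + 4)^2 = x^2 + 8*x + 16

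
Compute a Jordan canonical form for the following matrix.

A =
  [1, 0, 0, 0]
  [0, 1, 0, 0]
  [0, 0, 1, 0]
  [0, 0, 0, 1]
J_1(1) ⊕ J_1(1) ⊕ J_1(1) ⊕ J_1(1)

The characteristic polynomial is
  det(x·I − A) = x^4 - 4*x^3 + 6*x^2 - 4*x + 1 = (x - 1)^4

Eigenvalues and multiplicities (the geometric multiplicity of λ is n − rank(A − λI), which equals the number of Jordan blocks for λ):
  λ = 1: algebraic multiplicity = 4, geometric multiplicity = 4

Determining the block sizes for each eigenvalue:
  λ = 1: gm = am = 4, so every block has size 1 → block sizes [1, 1, 1, 1]

Assembling the blocks gives a Jordan form
J =
  [1, 0, 0, 0]
  [0, 1, 0, 0]
  [0, 0, 1, 0]
  [0, 0, 0, 1]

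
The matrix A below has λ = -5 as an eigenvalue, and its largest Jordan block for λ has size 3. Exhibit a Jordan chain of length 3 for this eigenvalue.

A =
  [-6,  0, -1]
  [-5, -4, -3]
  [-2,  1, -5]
A Jordan chain for λ = -5 of length 3:
v_1 = (3, 6, -3)ᵀ
v_2 = (-1, -5, -2)ᵀ
v_3 = (1, 0, 0)ᵀ

Let N = A − (-5)·I. We want v_3 with N^3 v_3 = 0 but N^2 v_3 ≠ 0; then v_{j-1} := N · v_j for j = 3, …, 2.

Pick v_3 = (1, 0, 0)ᵀ.
Then v_2 = N · v_3 = (-1, -5, -2)ᵀ.
Then v_1 = N · v_2 = (3, 6, -3)ᵀ.

Sanity check: (A − (-5)·I) v_1 = (0, 0, 0)ᵀ = 0. ✓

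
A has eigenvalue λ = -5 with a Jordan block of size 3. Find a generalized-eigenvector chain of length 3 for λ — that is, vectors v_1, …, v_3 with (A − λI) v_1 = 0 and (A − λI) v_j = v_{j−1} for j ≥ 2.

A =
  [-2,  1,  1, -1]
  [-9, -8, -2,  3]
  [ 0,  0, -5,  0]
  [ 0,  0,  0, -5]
A Jordan chain for λ = -5 of length 3:
v_1 = (1, -3, 0, 0)ᵀ
v_2 = (1, -2, 0, 0)ᵀ
v_3 = (0, 0, 1, 0)ᵀ

Let N = A − (-5)·I. We want v_3 with N^3 v_3 = 0 but N^2 v_3 ≠ 0; then v_{j-1} := N · v_j for j = 3, …, 2.

Pick v_3 = (0, 0, 1, 0)ᵀ.
Then v_2 = N · v_3 = (1, -2, 0, 0)ᵀ.
Then v_1 = N · v_2 = (1, -3, 0, 0)ᵀ.

Sanity check: (A − (-5)·I) v_1 = (0, 0, 0, 0)ᵀ = 0. ✓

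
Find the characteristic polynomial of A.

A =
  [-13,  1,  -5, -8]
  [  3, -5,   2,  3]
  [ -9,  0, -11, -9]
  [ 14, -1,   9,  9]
x^4 + 20*x^3 + 150*x^2 + 500*x + 625

Expanding det(x·I − A) (e.g. by cofactor expansion or by noting that A is similar to its Jordan form J, which has the same characteristic polynomial as A) gives
  χ_A(x) = x^4 + 20*x^3 + 150*x^2 + 500*x + 625
which factors as (x + 5)^4. The eigenvalues (with algebraic multiplicities) are λ = -5 with multiplicity 4.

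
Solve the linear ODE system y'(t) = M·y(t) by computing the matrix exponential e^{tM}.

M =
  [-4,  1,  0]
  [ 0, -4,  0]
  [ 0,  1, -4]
e^{tM} =
  [exp(-4*t), t*exp(-4*t), 0]
  [0, exp(-4*t), 0]
  [0, t*exp(-4*t), exp(-4*t)]

Strategy: write M = P · J · P⁻¹ where J is a Jordan canonical form, so e^{tM} = P · e^{tJ} · P⁻¹, and e^{tJ} can be computed block-by-block.

M has Jordan form
J =
  [-4,  1,  0]
  [ 0, -4,  0]
  [ 0,  0, -4]
(up to reordering of blocks).

Per-block formulas:
  For a 2×2 Jordan block J_2(-4): exp(t · J_2(-4)) = e^(-4t)·(I + t·N), where N is the 2×2 nilpotent shift.
  For a 1×1 block at λ = -4: exp(t · [-4]) = [e^(-4t)].

After assembling e^{tJ} and conjugating by P, we get:

e^{tM} =
  [exp(-4*t), t*exp(-4*t), 0]
  [0, exp(-4*t), 0]
  [0, t*exp(-4*t), exp(-4*t)]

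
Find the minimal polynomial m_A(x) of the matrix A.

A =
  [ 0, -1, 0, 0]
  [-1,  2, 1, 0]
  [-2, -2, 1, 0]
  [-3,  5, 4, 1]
x^3 - 3*x^2 + 3*x - 1

The characteristic polynomial is χ_A(x) = (x - 1)^4, so the eigenvalues are known. The minimal polynomial is
  m_A(x) = Π_λ (x − λ)^{k_λ}
where k_λ is the size of the *largest* Jordan block for λ (equivalently, the smallest k with (A − λI)^k v = 0 for every generalised eigenvector v of λ).

  λ = 1: largest Jordan block has size 3, contributing (x − 1)^3

So m_A(x) = (x - 1)^3 = x^3 - 3*x^2 + 3*x - 1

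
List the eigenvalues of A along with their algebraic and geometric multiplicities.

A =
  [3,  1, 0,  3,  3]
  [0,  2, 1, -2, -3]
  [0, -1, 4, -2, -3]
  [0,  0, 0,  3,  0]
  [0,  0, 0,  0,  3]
λ = 3: alg = 5, geom = 3

Step 1 — factor the characteristic polynomial to read off the algebraic multiplicities:
  χ_A(x) = (x - 3)^5

Step 2 — compute geometric multiplicities via the rank-nullity identity g(λ) = n − rank(A − λI):
  rank(A − (3)·I) = 2, so dim ker(A − (3)·I) = n − 2 = 3

Summary:
  λ = 3: algebraic multiplicity = 5, geometric multiplicity = 3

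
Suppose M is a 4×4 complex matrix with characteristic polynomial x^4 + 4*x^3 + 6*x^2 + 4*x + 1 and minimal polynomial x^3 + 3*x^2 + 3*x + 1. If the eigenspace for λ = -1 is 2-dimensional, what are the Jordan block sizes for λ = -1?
Block sizes for λ = -1: [3, 1]

Step 1 — from the characteristic polynomial, algebraic multiplicity of λ = -1 is 4. From dim ker(M − (-1)·I) = 2, there are exactly 2 Jordan blocks for λ = -1.
Step 2 — from the minimal polynomial, the factor (x + 1)^3 tells us the largest block for λ = -1 has size 3.
Step 3 — with total size 4, 2 blocks, and largest block 3, the block sizes (in nonincreasing order) are [3, 1].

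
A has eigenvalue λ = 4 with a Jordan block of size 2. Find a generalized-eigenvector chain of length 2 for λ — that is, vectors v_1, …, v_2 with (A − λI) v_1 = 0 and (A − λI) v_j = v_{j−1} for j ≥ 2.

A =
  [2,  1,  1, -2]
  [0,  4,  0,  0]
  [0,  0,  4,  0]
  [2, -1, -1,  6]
A Jordan chain for λ = 4 of length 2:
v_1 = (-2, 0, 0, 2)ᵀ
v_2 = (1, 0, 0, 0)ᵀ

Let N = A − (4)·I. We want v_2 with N^2 v_2 = 0 but N^1 v_2 ≠ 0; then v_{j-1} := N · v_j for j = 2, …, 2.

Pick v_2 = (1, 0, 0, 0)ᵀ.
Then v_1 = N · v_2 = (-2, 0, 0, 2)ᵀ.

Sanity check: (A − (4)·I) v_1 = (0, 0, 0, 0)ᵀ = 0. ✓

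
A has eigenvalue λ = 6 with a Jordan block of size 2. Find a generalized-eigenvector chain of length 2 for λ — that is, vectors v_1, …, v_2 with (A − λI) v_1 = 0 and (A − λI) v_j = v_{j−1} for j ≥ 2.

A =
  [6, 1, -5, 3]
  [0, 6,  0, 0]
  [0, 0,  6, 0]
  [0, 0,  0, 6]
A Jordan chain for λ = 6 of length 2:
v_1 = (1, 0, 0, 0)ᵀ
v_2 = (0, 1, 0, 0)ᵀ

Let N = A − (6)·I. We want v_2 with N^2 v_2 = 0 but N^1 v_2 ≠ 0; then v_{j-1} := N · v_j for j = 2, …, 2.

Pick v_2 = (0, 1, 0, 0)ᵀ.
Then v_1 = N · v_2 = (1, 0, 0, 0)ᵀ.

Sanity check: (A − (6)·I) v_1 = (0, 0, 0, 0)ᵀ = 0. ✓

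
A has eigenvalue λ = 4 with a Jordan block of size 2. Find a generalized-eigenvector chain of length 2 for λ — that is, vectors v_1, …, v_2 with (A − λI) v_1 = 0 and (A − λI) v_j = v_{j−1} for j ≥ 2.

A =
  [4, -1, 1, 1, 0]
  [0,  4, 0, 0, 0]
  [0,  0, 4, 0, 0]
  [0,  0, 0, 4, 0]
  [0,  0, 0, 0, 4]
A Jordan chain for λ = 4 of length 2:
v_1 = (-1, 0, 0, 0, 0)ᵀ
v_2 = (0, 1, 0, 0, 0)ᵀ

Let N = A − (4)·I. We want v_2 with N^2 v_2 = 0 but N^1 v_2 ≠ 0; then v_{j-1} := N · v_j for j = 2, …, 2.

Pick v_2 = (0, 1, 0, 0, 0)ᵀ.
Then v_1 = N · v_2 = (-1, 0, 0, 0, 0)ᵀ.

Sanity check: (A − (4)·I) v_1 = (0, 0, 0, 0, 0)ᵀ = 0. ✓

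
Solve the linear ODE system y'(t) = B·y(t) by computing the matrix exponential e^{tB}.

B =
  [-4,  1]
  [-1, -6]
e^{tB} =
  [t*exp(-5*t) + exp(-5*t), t*exp(-5*t)]
  [-t*exp(-5*t), -t*exp(-5*t) + exp(-5*t)]

Strategy: write B = P · J · P⁻¹ where J is a Jordan canonical form, so e^{tB} = P · e^{tJ} · P⁻¹, and e^{tJ} can be computed block-by-block.

B has Jordan form
J =
  [-5,  1]
  [ 0, -5]
(up to reordering of blocks).

Per-block formulas:
  For a 2×2 Jordan block J_2(-5): exp(t · J_2(-5)) = e^(-5t)·(I + t·N), where N is the 2×2 nilpotent shift.

After assembling e^{tJ} and conjugating by P, we get:

e^{tB} =
  [t*exp(-5*t) + exp(-5*t), t*exp(-5*t)]
  [-t*exp(-5*t), -t*exp(-5*t) + exp(-5*t)]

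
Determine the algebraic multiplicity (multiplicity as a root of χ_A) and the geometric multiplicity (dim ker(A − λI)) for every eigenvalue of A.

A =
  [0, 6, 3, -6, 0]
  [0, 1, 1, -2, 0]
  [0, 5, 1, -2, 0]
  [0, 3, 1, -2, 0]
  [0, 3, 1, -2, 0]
λ = 0: alg = 5, geom = 3

Step 1 — factor the characteristic polynomial to read off the algebraic multiplicities:
  χ_A(x) = x^5

Step 2 — compute geometric multiplicities via the rank-nullity identity g(λ) = n − rank(A − λI):
  rank(A − (0)·I) = 2, so dim ker(A − (0)·I) = n − 2 = 3

Summary:
  λ = 0: algebraic multiplicity = 5, geometric multiplicity = 3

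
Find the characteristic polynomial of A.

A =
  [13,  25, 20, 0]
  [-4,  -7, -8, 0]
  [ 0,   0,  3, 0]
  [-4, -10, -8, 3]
x^4 - 12*x^3 + 54*x^2 - 108*x + 81

Expanding det(x·I − A) (e.g. by cofactor expansion or by noting that A is similar to its Jordan form J, which has the same characteristic polynomial as A) gives
  χ_A(x) = x^4 - 12*x^3 + 54*x^2 - 108*x + 81
which factors as (x - 3)^4. The eigenvalues (with algebraic multiplicities) are λ = 3 with multiplicity 4.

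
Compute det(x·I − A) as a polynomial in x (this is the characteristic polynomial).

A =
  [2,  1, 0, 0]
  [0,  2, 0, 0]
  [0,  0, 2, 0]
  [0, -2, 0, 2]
x^4 - 8*x^3 + 24*x^2 - 32*x + 16

Expanding det(x·I − A) (e.g. by cofactor expansion or by noting that A is similar to its Jordan form J, which has the same characteristic polynomial as A) gives
  χ_A(x) = x^4 - 8*x^3 + 24*x^2 - 32*x + 16
which factors as (x - 2)^4. The eigenvalues (with algebraic multiplicities) are λ = 2 with multiplicity 4.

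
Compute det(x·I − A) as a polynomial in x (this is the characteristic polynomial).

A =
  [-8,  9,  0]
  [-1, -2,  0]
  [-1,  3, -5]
x^3 + 15*x^2 + 75*x + 125

Expanding det(x·I − A) (e.g. by cofactor expansion or by noting that A is similar to its Jordan form J, which has the same characteristic polynomial as A) gives
  χ_A(x) = x^3 + 15*x^2 + 75*x + 125
which factors as (x + 5)^3. The eigenvalues (with algebraic multiplicities) are λ = -5 with multiplicity 3.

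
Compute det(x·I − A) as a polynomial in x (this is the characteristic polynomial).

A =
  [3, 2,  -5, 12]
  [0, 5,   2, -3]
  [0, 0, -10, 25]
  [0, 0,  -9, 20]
x^4 - 18*x^3 + 120*x^2 - 350*x + 375

Expanding det(x·I − A) (e.g. by cofactor expansion or by noting that A is similar to its Jordan form J, which has the same characteristic polynomial as A) gives
  χ_A(x) = x^4 - 18*x^3 + 120*x^2 - 350*x + 375
which factors as (x - 5)^3*(x - 3). The eigenvalues (with algebraic multiplicities) are λ = 3 with multiplicity 1, λ = 5 with multiplicity 3.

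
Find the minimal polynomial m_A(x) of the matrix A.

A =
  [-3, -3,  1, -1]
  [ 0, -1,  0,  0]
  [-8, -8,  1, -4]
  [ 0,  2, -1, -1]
x^3 + 3*x^2 + 3*x + 1

The characteristic polynomial is χ_A(x) = (x + 1)^4, so the eigenvalues are known. The minimal polynomial is
  m_A(x) = Π_λ (x − λ)^{k_λ}
where k_λ is the size of the *largest* Jordan block for λ (equivalently, the smallest k with (A − λI)^k v = 0 for every generalised eigenvector v of λ).

  λ = -1: largest Jordan block has size 3, contributing (x + 1)^3

So m_A(x) = (x + 1)^3 = x^3 + 3*x^2 + 3*x + 1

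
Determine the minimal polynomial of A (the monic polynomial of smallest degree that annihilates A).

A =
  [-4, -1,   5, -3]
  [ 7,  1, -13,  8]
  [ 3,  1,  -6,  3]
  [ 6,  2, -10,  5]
x^3 + 3*x^2 + 3*x + 1

The characteristic polynomial is χ_A(x) = (x + 1)^4, so the eigenvalues are known. The minimal polynomial is
  m_A(x) = Π_λ (x − λ)^{k_λ}
where k_λ is the size of the *largest* Jordan block for λ (equivalently, the smallest k with (A − λI)^k v = 0 for every generalised eigenvector v of λ).

  λ = -1: largest Jordan block has size 3, contributing (x + 1)^3

So m_A(x) = (x + 1)^3 = x^3 + 3*x^2 + 3*x + 1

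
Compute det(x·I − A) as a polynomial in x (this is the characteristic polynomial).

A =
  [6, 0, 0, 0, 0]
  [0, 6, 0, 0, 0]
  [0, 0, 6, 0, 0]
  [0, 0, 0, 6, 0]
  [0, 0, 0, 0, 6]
x^5 - 30*x^4 + 360*x^3 - 2160*x^2 + 6480*x - 7776

Expanding det(x·I − A) (e.g. by cofactor expansion or by noting that A is similar to its Jordan form J, which has the same characteristic polynomial as A) gives
  χ_A(x) = x^5 - 30*x^4 + 360*x^3 - 2160*x^2 + 6480*x - 7776
which factors as (x - 6)^5. The eigenvalues (with algebraic multiplicities) are λ = 6 with multiplicity 5.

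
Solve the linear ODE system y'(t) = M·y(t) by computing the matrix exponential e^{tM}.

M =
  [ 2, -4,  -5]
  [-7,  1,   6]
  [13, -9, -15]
e^{tM} =
  [-t^2*exp(-4*t)/2 + 6*t*exp(-4*t) + exp(-4*t), t^2*exp(-4*t)/2 - 4*t*exp(-4*t), t^2*exp(-4*t)/2 - 5*t*exp(-4*t)]
  [t^2*exp(-4*t)/2 - 7*t*exp(-4*t), -t^2*exp(-4*t)/2 + 5*t*exp(-4*t) + exp(-4*t), -t^2*exp(-4*t)/2 + 6*t*exp(-4*t)]
  [-t^2*exp(-4*t) + 13*t*exp(-4*t), t^2*exp(-4*t) - 9*t*exp(-4*t), t^2*exp(-4*t) - 11*t*exp(-4*t) + exp(-4*t)]

Strategy: write M = P · J · P⁻¹ where J is a Jordan canonical form, so e^{tM} = P · e^{tJ} · P⁻¹, and e^{tJ} can be computed block-by-block.

M has Jordan form
J =
  [-4,  1,  0]
  [ 0, -4,  1]
  [ 0,  0, -4]
(up to reordering of blocks).

Per-block formulas:
  For a 3×3 Jordan block J_3(-4): exp(t · J_3(-4)) = e^(-4t)·(I + t·N + (t^2/2)·N^2), where N is the 3×3 nilpotent shift.

After assembling e^{tJ} and conjugating by P, we get:

e^{tM} =
  [-t^2*exp(-4*t)/2 + 6*t*exp(-4*t) + exp(-4*t), t^2*exp(-4*t)/2 - 4*t*exp(-4*t), t^2*exp(-4*t)/2 - 5*t*exp(-4*t)]
  [t^2*exp(-4*t)/2 - 7*t*exp(-4*t), -t^2*exp(-4*t)/2 + 5*t*exp(-4*t) + exp(-4*t), -t^2*exp(-4*t)/2 + 6*t*exp(-4*t)]
  [-t^2*exp(-4*t) + 13*t*exp(-4*t), t^2*exp(-4*t) - 9*t*exp(-4*t), t^2*exp(-4*t) - 11*t*exp(-4*t) + exp(-4*t)]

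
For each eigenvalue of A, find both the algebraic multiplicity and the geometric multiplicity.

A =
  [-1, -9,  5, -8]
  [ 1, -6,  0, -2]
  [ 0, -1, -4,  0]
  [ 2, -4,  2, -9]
λ = -5: alg = 4, geom = 2

Step 1 — factor the characteristic polynomial to read off the algebraic multiplicities:
  χ_A(x) = (x + 5)^4

Step 2 — compute geometric multiplicities via the rank-nullity identity g(λ) = n − rank(A − λI):
  rank(A − (-5)·I) = 2, so dim ker(A − (-5)·I) = n − 2 = 2

Summary:
  λ = -5: algebraic multiplicity = 4, geometric multiplicity = 2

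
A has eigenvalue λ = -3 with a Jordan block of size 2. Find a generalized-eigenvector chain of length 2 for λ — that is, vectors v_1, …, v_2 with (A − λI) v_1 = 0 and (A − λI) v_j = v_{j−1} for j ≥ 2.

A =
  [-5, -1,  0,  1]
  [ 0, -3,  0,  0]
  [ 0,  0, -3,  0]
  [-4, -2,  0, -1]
A Jordan chain for λ = -3 of length 2:
v_1 = (-2, 0, 0, -4)ᵀ
v_2 = (1, 0, 0, 0)ᵀ

Let N = A − (-3)·I. We want v_2 with N^2 v_2 = 0 but N^1 v_2 ≠ 0; then v_{j-1} := N · v_j for j = 2, …, 2.

Pick v_2 = (1, 0, 0, 0)ᵀ.
Then v_1 = N · v_2 = (-2, 0, 0, -4)ᵀ.

Sanity check: (A − (-3)·I) v_1 = (0, 0, 0, 0)ᵀ = 0. ✓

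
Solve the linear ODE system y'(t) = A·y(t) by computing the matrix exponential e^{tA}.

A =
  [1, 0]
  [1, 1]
e^{tA} =
  [exp(t), 0]
  [t*exp(t), exp(t)]

Strategy: write A = P · J · P⁻¹ where J is a Jordan canonical form, so e^{tA} = P · e^{tJ} · P⁻¹, and e^{tJ} can be computed block-by-block.

A has Jordan form
J =
  [1, 1]
  [0, 1]
(up to reordering of blocks).

Per-block formulas:
  For a 2×2 Jordan block J_2(1): exp(t · J_2(1)) = e^(1t)·(I + t·N), where N is the 2×2 nilpotent shift.

After assembling e^{tJ} and conjugating by P, we get:

e^{tA} =
  [exp(t), 0]
  [t*exp(t), exp(t)]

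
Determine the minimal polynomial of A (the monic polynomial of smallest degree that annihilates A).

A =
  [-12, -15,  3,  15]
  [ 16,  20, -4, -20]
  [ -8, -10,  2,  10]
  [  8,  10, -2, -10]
x^2

The characteristic polynomial is χ_A(x) = x^4, so the eigenvalues are known. The minimal polynomial is
  m_A(x) = Π_λ (x − λ)^{k_λ}
where k_λ is the size of the *largest* Jordan block for λ (equivalently, the smallest k with (A − λI)^k v = 0 for every generalised eigenvector v of λ).

  λ = 0: largest Jordan block has size 2, contributing (x − 0)^2

So m_A(x) = x^2 = x^2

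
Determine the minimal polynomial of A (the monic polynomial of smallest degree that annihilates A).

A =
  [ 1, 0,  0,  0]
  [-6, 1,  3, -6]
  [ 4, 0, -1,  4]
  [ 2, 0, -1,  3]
x^2 - 2*x + 1

The characteristic polynomial is χ_A(x) = (x - 1)^4, so the eigenvalues are known. The minimal polynomial is
  m_A(x) = Π_λ (x − λ)^{k_λ}
where k_λ is the size of the *largest* Jordan block for λ (equivalently, the smallest k with (A − λI)^k v = 0 for every generalised eigenvector v of λ).

  λ = 1: largest Jordan block has size 2, contributing (x − 1)^2

So m_A(x) = (x - 1)^2 = x^2 - 2*x + 1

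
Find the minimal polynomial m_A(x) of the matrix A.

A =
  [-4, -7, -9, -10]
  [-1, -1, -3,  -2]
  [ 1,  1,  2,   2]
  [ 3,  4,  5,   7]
x^3 - 3*x^2 + 3*x - 1

The characteristic polynomial is χ_A(x) = (x - 1)^4, so the eigenvalues are known. The minimal polynomial is
  m_A(x) = Π_λ (x − λ)^{k_λ}
where k_λ is the size of the *largest* Jordan block for λ (equivalently, the smallest k with (A − λI)^k v = 0 for every generalised eigenvector v of λ).

  λ = 1: largest Jordan block has size 3, contributing (x − 1)^3

So m_A(x) = (x - 1)^3 = x^3 - 3*x^2 + 3*x - 1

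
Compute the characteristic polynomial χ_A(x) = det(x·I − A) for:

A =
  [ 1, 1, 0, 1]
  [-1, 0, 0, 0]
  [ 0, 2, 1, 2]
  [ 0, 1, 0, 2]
x^4 - 4*x^3 + 6*x^2 - 4*x + 1

Expanding det(x·I − A) (e.g. by cofactor expansion or by noting that A is similar to its Jordan form J, which has the same characteristic polynomial as A) gives
  χ_A(x) = x^4 - 4*x^3 + 6*x^2 - 4*x + 1
which factors as (x - 1)^4. The eigenvalues (with algebraic multiplicities) are λ = 1 with multiplicity 4.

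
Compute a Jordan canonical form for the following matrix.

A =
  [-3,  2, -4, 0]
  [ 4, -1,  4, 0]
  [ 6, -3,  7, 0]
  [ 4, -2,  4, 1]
J_2(1) ⊕ J_1(1) ⊕ J_1(1)

The characteristic polynomial is
  det(x·I − A) = x^4 - 4*x^3 + 6*x^2 - 4*x + 1 = (x - 1)^4

Eigenvalues and multiplicities (the geometric multiplicity of λ is n − rank(A − λI), which equals the number of Jordan blocks for λ):
  λ = 1: algebraic multiplicity = 4, geometric multiplicity = 3

Determining the block sizes for each eigenvalue:
  λ = 1: 3 blocks summing to 4 forces exactly one block of size 2 and the rest size 1 → block sizes [2, 1, 1]

Assembling the blocks gives a Jordan form
J =
  [1, 1, 0, 0]
  [0, 1, 0, 0]
  [0, 0, 1, 0]
  [0, 0, 0, 1]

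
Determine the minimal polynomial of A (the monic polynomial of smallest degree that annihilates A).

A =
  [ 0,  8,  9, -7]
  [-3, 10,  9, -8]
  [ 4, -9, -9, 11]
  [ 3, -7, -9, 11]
x^2 - 6*x + 9

The characteristic polynomial is χ_A(x) = (x - 3)^4, so the eigenvalues are known. The minimal polynomial is
  m_A(x) = Π_λ (x − λ)^{k_λ}
where k_λ is the size of the *largest* Jordan block for λ (equivalently, the smallest k with (A − λI)^k v = 0 for every generalised eigenvector v of λ).

  λ = 3: largest Jordan block has size 2, contributing (x − 3)^2

So m_A(x) = (x - 3)^2 = x^2 - 6*x + 9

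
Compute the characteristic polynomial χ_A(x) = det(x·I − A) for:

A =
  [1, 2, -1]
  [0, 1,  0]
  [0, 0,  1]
x^3 - 3*x^2 + 3*x - 1

Expanding det(x·I − A) (e.g. by cofactor expansion or by noting that A is similar to its Jordan form J, which has the same characteristic polynomial as A) gives
  χ_A(x) = x^3 - 3*x^2 + 3*x - 1
which factors as (x - 1)^3. The eigenvalues (with algebraic multiplicities) are λ = 1 with multiplicity 3.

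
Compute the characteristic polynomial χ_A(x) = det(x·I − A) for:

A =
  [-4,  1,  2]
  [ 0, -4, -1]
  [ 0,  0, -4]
x^3 + 12*x^2 + 48*x + 64

Expanding det(x·I − A) (e.g. by cofactor expansion or by noting that A is similar to its Jordan form J, which has the same characteristic polynomial as A) gives
  χ_A(x) = x^3 + 12*x^2 + 48*x + 64
which factors as (x + 4)^3. The eigenvalues (with algebraic multiplicities) are λ = -4 with multiplicity 3.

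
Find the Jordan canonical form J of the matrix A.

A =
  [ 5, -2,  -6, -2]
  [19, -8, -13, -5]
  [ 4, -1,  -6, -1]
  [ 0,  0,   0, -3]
J_3(-3) ⊕ J_1(-3)

The characteristic polynomial is
  det(x·I − A) = x^4 + 12*x^3 + 54*x^2 + 108*x + 81 = (x + 3)^4

Eigenvalues and multiplicities (the geometric multiplicity of λ is n − rank(A − λI), which equals the number of Jordan blocks for λ):
  λ = -3: algebraic multiplicity = 4, geometric multiplicity = 2

Determining the block sizes for each eigenvalue:
  λ = -3: with am = 4 and gm = 2, the partition is not yet determined (e.g. several partitions of 4 into 2 parts exist). Let N = A − (-3)·I. Computing rank(N^1) = 2, rank(N^2) = 1, rank(N^3) = 0; the number of blocks of size ≥ j is rank(N^{j−1}) − rank(N^j), giving [2, 1, 1]. So we have 1 block(s) of size 3, 1 block(s) of size 1 → block sizes [3, 1]

Assembling the blocks gives a Jordan form
J =
  [-3,  1,  0,  0]
  [ 0, -3,  1,  0]
  [ 0,  0, -3,  0]
  [ 0,  0,  0, -3]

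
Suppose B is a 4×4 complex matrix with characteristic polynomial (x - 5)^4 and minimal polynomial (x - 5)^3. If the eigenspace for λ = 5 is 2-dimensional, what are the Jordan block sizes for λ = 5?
Block sizes for λ = 5: [3, 1]

Step 1 — from the characteristic polynomial, algebraic multiplicity of λ = 5 is 4. From dim ker(B − (5)·I) = 2, there are exactly 2 Jordan blocks for λ = 5.
Step 2 — from the minimal polynomial, the factor (x − 5)^3 tells us the largest block for λ = 5 has size 3.
Step 3 — with total size 4, 2 blocks, and largest block 3, the block sizes (in nonincreasing order) are [3, 1].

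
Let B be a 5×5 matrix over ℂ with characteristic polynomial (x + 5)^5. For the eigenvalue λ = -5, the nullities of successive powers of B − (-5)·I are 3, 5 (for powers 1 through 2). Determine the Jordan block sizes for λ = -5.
Block sizes for λ = -5: [2, 2, 1]

From the dimensions of kernels of powers, the number of Jordan blocks of size at least j is d_j − d_{j−1} where d_j = dim ker(N^j) (with d_0 = 0). Computing the differences gives [3, 2].
The number of blocks of size exactly k is (#blocks of size ≥ k) − (#blocks of size ≥ k + 1), so the partition is: 1 block(s) of size 1, 2 block(s) of size 2.
In nonincreasing order the block sizes are [2, 2, 1].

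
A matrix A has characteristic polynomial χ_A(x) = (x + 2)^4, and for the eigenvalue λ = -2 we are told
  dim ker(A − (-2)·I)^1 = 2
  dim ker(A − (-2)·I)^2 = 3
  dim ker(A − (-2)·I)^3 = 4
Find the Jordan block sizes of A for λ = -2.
Block sizes for λ = -2: [3, 1]

From the dimensions of kernels of powers, the number of Jordan blocks of size at least j is d_j − d_{j−1} where d_j = dim ker(N^j) (with d_0 = 0). Computing the differences gives [2, 1, 1].
The number of blocks of size exactly k is (#blocks of size ≥ k) − (#blocks of size ≥ k + 1), so the partition is: 1 block(s) of size 1, 1 block(s) of size 3.
In nonincreasing order the block sizes are [3, 1].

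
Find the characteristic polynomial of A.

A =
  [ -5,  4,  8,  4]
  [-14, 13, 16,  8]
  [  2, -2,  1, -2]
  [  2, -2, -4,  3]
x^4 - 12*x^3 + 42*x^2 - 20*x - 75

Expanding det(x·I − A) (e.g. by cofactor expansion or by noting that A is similar to its Jordan form J, which has the same characteristic polynomial as A) gives
  χ_A(x) = x^4 - 12*x^3 + 42*x^2 - 20*x - 75
which factors as (x - 5)^2*(x - 3)*(x + 1). The eigenvalues (with algebraic multiplicities) are λ = -1 with multiplicity 1, λ = 3 with multiplicity 1, λ = 5 with multiplicity 2.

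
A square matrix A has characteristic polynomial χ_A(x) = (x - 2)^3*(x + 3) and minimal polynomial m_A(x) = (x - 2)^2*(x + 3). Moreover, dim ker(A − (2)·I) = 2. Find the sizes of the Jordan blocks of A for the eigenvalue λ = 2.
Block sizes for λ = 2: [2, 1]

Step 1 — from the characteristic polynomial, algebraic multiplicity of λ = 2 is 3. From dim ker(A − (2)·I) = 2, there are exactly 2 Jordan blocks for λ = 2.
Step 2 — from the minimal polynomial, the factor (x − 2)^2 tells us the largest block for λ = 2 has size 2.
Step 3 — with total size 3, 2 blocks, and largest block 2, the block sizes (in nonincreasing order) are [2, 1].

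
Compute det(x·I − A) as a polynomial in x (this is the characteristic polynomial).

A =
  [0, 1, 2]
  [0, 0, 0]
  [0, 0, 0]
x^3

Expanding det(x·I − A) (e.g. by cofactor expansion or by noting that A is similar to its Jordan form J, which has the same characteristic polynomial as A) gives
  χ_A(x) = x^3
which factors as x^3. The eigenvalues (with algebraic multiplicities) are λ = 0 with multiplicity 3.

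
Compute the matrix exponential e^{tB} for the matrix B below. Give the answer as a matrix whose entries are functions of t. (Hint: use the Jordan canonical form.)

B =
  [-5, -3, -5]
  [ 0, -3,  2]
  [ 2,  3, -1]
e^{tB} =
  [-3*t^2*exp(-3*t) - 2*t*exp(-3*t) + exp(-3*t), -9*t^2*exp(-3*t)/2 - 3*t*exp(-3*t), -3*t^2*exp(-3*t) - 5*t*exp(-3*t)]
  [2*t^2*exp(-3*t), 3*t^2*exp(-3*t) + exp(-3*t), 2*t^2*exp(-3*t) + 2*t*exp(-3*t)]
  [2*t*exp(-3*t), 3*t*exp(-3*t), 2*t*exp(-3*t) + exp(-3*t)]

Strategy: write B = P · J · P⁻¹ where J is a Jordan canonical form, so e^{tB} = P · e^{tJ} · P⁻¹, and e^{tJ} can be computed block-by-block.

B has Jordan form
J =
  [-3,  1,  0]
  [ 0, -3,  1]
  [ 0,  0, -3]
(up to reordering of blocks).

Per-block formulas:
  For a 3×3 Jordan block J_3(-3): exp(t · J_3(-3)) = e^(-3t)·(I + t·N + (t^2/2)·N^2), where N is the 3×3 nilpotent shift.

After assembling e^{tJ} and conjugating by P, we get:

e^{tB} =
  [-3*t^2*exp(-3*t) - 2*t*exp(-3*t) + exp(-3*t), -9*t^2*exp(-3*t)/2 - 3*t*exp(-3*t), -3*t^2*exp(-3*t) - 5*t*exp(-3*t)]
  [2*t^2*exp(-3*t), 3*t^2*exp(-3*t) + exp(-3*t), 2*t^2*exp(-3*t) + 2*t*exp(-3*t)]
  [2*t*exp(-3*t), 3*t*exp(-3*t), 2*t*exp(-3*t) + exp(-3*t)]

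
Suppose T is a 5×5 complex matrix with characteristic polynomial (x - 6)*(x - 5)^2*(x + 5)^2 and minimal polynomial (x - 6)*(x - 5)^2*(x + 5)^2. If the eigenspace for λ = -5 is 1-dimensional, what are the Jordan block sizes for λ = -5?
Block sizes for λ = -5: [2]

Step 1 — from the characteristic polynomial, algebraic multiplicity of λ = -5 is 2. From dim ker(T − (-5)·I) = 1, there are exactly 1 Jordan blocks for λ = -5.
Step 2 — from the minimal polynomial, the factor (x + 5)^2 tells us the largest block for λ = -5 has size 2.
Step 3 — with total size 2, 1 blocks, and largest block 2, the block sizes (in nonincreasing order) are [2].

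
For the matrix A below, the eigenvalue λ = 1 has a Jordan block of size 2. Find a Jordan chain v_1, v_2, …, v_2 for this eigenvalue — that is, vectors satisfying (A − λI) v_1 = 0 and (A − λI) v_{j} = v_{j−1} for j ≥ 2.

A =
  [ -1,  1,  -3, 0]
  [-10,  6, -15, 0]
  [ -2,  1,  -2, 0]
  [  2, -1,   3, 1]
A Jordan chain for λ = 1 of length 2:
v_1 = (-2, -10, -2, 2)ᵀ
v_2 = (1, 0, 0, 0)ᵀ

Let N = A − (1)·I. We want v_2 with N^2 v_2 = 0 but N^1 v_2 ≠ 0; then v_{j-1} := N · v_j for j = 2, …, 2.

Pick v_2 = (1, 0, 0, 0)ᵀ.
Then v_1 = N · v_2 = (-2, -10, -2, 2)ᵀ.

Sanity check: (A − (1)·I) v_1 = (0, 0, 0, 0)ᵀ = 0. ✓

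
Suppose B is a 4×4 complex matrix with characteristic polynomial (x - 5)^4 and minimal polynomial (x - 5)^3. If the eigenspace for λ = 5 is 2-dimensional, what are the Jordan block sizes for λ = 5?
Block sizes for λ = 5: [3, 1]

Step 1 — from the characteristic polynomial, algebraic multiplicity of λ = 5 is 4. From dim ker(B − (5)·I) = 2, there are exactly 2 Jordan blocks for λ = 5.
Step 2 — from the minimal polynomial, the factor (x − 5)^3 tells us the largest block for λ = 5 has size 3.
Step 3 — with total size 4, 2 blocks, and largest block 3, the block sizes (in nonincreasing order) are [3, 1].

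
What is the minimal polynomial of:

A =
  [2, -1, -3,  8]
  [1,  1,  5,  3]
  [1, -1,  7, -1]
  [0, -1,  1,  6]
x^2 - 8*x + 16

The characteristic polynomial is χ_A(x) = (x - 4)^4, so the eigenvalues are known. The minimal polynomial is
  m_A(x) = Π_λ (x − λ)^{k_λ}
where k_λ is the size of the *largest* Jordan block for λ (equivalently, the smallest k with (A − λI)^k v = 0 for every generalised eigenvector v of λ).

  λ = 4: largest Jordan block has size 2, contributing (x − 4)^2

So m_A(x) = (x - 4)^2 = x^2 - 8*x + 16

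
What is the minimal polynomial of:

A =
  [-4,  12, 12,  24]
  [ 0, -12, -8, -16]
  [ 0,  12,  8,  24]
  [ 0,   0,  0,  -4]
x^2 + 4*x

The characteristic polynomial is χ_A(x) = x*(x + 4)^3, so the eigenvalues are known. The minimal polynomial is
  m_A(x) = Π_λ (x − λ)^{k_λ}
where k_λ is the size of the *largest* Jordan block for λ (equivalently, the smallest k with (A − λI)^k v = 0 for every generalised eigenvector v of λ).

  λ = -4: largest Jordan block has size 1, contributing (x + 4)
  λ = 0: largest Jordan block has size 1, contributing (x − 0)

So m_A(x) = x*(x + 4) = x^2 + 4*x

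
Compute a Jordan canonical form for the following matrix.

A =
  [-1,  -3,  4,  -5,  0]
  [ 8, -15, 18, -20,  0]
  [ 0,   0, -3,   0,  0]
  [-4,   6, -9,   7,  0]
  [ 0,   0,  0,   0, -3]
J_3(-3) ⊕ J_1(-3) ⊕ J_1(-3)

The characteristic polynomial is
  det(x·I − A) = x^5 + 15*x^4 + 90*x^3 + 270*x^2 + 405*x + 243 = (x + 3)^5

Eigenvalues and multiplicities (the geometric multiplicity of λ is n − rank(A − λI), which equals the number of Jordan blocks for λ):
  λ = -3: algebraic multiplicity = 5, geometric multiplicity = 3

Determining the block sizes for each eigenvalue:
  λ = -3: with am = 5 and gm = 3, the partition is not yet determined (e.g. several partitions of 5 into 3 parts exist). Let N = A − (-3)·I. Computing rank(N^1) = 2, rank(N^2) = 1, rank(N^3) = 0; the number of blocks of size ≥ j is rank(N^{j−1}) − rank(N^j), giving [3, 1, 1]. So we have 1 block(s) of size 3, 2 block(s) of size 1 → block sizes [3, 1, 1]

Assembling the blocks gives a Jordan form
J =
  [-3,  1,  0,  0,  0]
  [ 0, -3,  1,  0,  0]
  [ 0,  0, -3,  0,  0]
  [ 0,  0,  0, -3,  0]
  [ 0,  0,  0,  0, -3]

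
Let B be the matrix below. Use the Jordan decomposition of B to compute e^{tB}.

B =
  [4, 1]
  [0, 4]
e^{tB} =
  [exp(4*t), t*exp(4*t)]
  [0, exp(4*t)]

Strategy: write B = P · J · P⁻¹ where J is a Jordan canonical form, so e^{tB} = P · e^{tJ} · P⁻¹, and e^{tJ} can be computed block-by-block.

B has Jordan form
J =
  [4, 1]
  [0, 4]
(up to reordering of blocks).

Per-block formulas:
  For a 2×2 Jordan block J_2(4): exp(t · J_2(4)) = e^(4t)·(I + t·N), where N is the 2×2 nilpotent shift.

After assembling e^{tJ} and conjugating by P, we get:

e^{tB} =
  [exp(4*t), t*exp(4*t)]
  [0, exp(4*t)]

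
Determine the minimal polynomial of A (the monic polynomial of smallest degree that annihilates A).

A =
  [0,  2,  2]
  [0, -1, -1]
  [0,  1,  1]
x^2

The characteristic polynomial is χ_A(x) = x^3, so the eigenvalues are known. The minimal polynomial is
  m_A(x) = Π_λ (x − λ)^{k_λ}
where k_λ is the size of the *largest* Jordan block for λ (equivalently, the smallest k with (A − λI)^k v = 0 for every generalised eigenvector v of λ).

  λ = 0: largest Jordan block has size 2, contributing (x − 0)^2

So m_A(x) = x^2 = x^2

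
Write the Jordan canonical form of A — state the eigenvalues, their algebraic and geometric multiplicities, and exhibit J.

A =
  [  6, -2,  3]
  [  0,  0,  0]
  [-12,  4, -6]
J_2(0) ⊕ J_1(0)

The characteristic polynomial is
  det(x·I − A) = x^3

Eigenvalues and multiplicities (the geometric multiplicity of λ is n − rank(A − λI), which equals the number of Jordan blocks for λ):
  λ = 0: algebraic multiplicity = 3, geometric multiplicity = 2

Determining the block sizes for each eigenvalue:
  λ = 0: 2 blocks summing to 3 forces exactly one block of size 2 and the rest size 1 → block sizes [2, 1]

Assembling the blocks gives a Jordan form
J =
  [0, 1, 0]
  [0, 0, 0]
  [0, 0, 0]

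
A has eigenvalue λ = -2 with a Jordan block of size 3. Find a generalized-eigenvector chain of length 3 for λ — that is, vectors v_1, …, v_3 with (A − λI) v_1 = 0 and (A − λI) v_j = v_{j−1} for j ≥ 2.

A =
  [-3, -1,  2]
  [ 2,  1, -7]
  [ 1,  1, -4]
A Jordan chain for λ = -2 of length 3:
v_1 = (1, -3, -1)ᵀ
v_2 = (-1, 2, 1)ᵀ
v_3 = (1, 0, 0)ᵀ

Let N = A − (-2)·I. We want v_3 with N^3 v_3 = 0 but N^2 v_3 ≠ 0; then v_{j-1} := N · v_j for j = 3, …, 2.

Pick v_3 = (1, 0, 0)ᵀ.
Then v_2 = N · v_3 = (-1, 2, 1)ᵀ.
Then v_1 = N · v_2 = (1, -3, -1)ᵀ.

Sanity check: (A − (-2)·I) v_1 = (0, 0, 0)ᵀ = 0. ✓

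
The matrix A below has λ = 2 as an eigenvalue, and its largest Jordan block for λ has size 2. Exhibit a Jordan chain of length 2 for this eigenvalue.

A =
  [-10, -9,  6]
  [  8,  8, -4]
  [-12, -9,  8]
A Jordan chain for λ = 2 of length 2:
v_1 = (-12, 8, -12)ᵀ
v_2 = (1, 0, 0)ᵀ

Let N = A − (2)·I. We want v_2 with N^2 v_2 = 0 but N^1 v_2 ≠ 0; then v_{j-1} := N · v_j for j = 2, …, 2.

Pick v_2 = (1, 0, 0)ᵀ.
Then v_1 = N · v_2 = (-12, 8, -12)ᵀ.

Sanity check: (A − (2)·I) v_1 = (0, 0, 0)ᵀ = 0. ✓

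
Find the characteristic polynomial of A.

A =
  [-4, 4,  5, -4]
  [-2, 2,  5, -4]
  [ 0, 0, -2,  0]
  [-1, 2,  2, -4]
x^4 + 8*x^3 + 24*x^2 + 32*x + 16

Expanding det(x·I − A) (e.g. by cofactor expansion or by noting that A is similar to its Jordan form J, which has the same characteristic polynomial as A) gives
  χ_A(x) = x^4 + 8*x^3 + 24*x^2 + 32*x + 16
which factors as (x + 2)^4. The eigenvalues (with algebraic multiplicities) are λ = -2 with multiplicity 4.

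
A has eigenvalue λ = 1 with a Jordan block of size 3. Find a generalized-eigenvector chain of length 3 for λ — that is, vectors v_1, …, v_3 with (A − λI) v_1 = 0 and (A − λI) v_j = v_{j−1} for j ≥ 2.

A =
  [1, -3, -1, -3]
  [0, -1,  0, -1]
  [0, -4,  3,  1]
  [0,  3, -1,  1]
A Jordan chain for λ = 1 of length 3:
v_1 = (1, 1, 3, -2)ᵀ
v_2 = (-3, -2, -4, 3)ᵀ
v_3 = (0, 1, 0, 0)ᵀ

Let N = A − (1)·I. We want v_3 with N^3 v_3 = 0 but N^2 v_3 ≠ 0; then v_{j-1} := N · v_j for j = 3, …, 2.

Pick v_3 = (0, 1, 0, 0)ᵀ.
Then v_2 = N · v_3 = (-3, -2, -4, 3)ᵀ.
Then v_1 = N · v_2 = (1, 1, 3, -2)ᵀ.

Sanity check: (A − (1)·I) v_1 = (0, 0, 0, 0)ᵀ = 0. ✓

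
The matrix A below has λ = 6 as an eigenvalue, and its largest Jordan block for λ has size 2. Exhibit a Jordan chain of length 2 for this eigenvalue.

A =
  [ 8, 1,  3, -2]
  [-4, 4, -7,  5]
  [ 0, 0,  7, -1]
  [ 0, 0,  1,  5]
A Jordan chain for λ = 6 of length 2:
v_1 = (2, -4, 0, 0)ᵀ
v_2 = (1, 0, 0, 0)ᵀ

Let N = A − (6)·I. We want v_2 with N^2 v_2 = 0 but N^1 v_2 ≠ 0; then v_{j-1} := N · v_j for j = 2, …, 2.

Pick v_2 = (1, 0, 0, 0)ᵀ.
Then v_1 = N · v_2 = (2, -4, 0, 0)ᵀ.

Sanity check: (A − (6)·I) v_1 = (0, 0, 0, 0)ᵀ = 0. ✓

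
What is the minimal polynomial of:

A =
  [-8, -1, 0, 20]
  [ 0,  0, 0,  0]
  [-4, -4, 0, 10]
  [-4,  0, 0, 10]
x^3 - 2*x^2

The characteristic polynomial is χ_A(x) = x^3*(x - 2), so the eigenvalues are known. The minimal polynomial is
  m_A(x) = Π_λ (x − λ)^{k_λ}
where k_λ is the size of the *largest* Jordan block for λ (equivalently, the smallest k with (A − λI)^k v = 0 for every generalised eigenvector v of λ).

  λ = 0: largest Jordan block has size 2, contributing (x − 0)^2
  λ = 2: largest Jordan block has size 1, contributing (x − 2)

So m_A(x) = x^2*(x - 2) = x^3 - 2*x^2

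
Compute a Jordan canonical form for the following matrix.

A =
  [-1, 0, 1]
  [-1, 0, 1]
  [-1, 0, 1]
J_2(0) ⊕ J_1(0)

The characteristic polynomial is
  det(x·I − A) = x^3

Eigenvalues and multiplicities (the geometric multiplicity of λ is n − rank(A − λI), which equals the number of Jordan blocks for λ):
  λ = 0: algebraic multiplicity = 3, geometric multiplicity = 2

Determining the block sizes for each eigenvalue:
  λ = 0: 2 blocks summing to 3 forces exactly one block of size 2 and the rest size 1 → block sizes [2, 1]

Assembling the blocks gives a Jordan form
J =
  [0, 1, 0]
  [0, 0, 0]
  [0, 0, 0]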